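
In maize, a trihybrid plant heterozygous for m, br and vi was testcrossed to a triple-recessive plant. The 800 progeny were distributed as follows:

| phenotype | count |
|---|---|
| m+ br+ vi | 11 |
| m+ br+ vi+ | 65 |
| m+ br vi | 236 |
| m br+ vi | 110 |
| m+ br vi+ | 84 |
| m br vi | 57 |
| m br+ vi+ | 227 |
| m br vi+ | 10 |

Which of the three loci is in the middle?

The two most frequent reciprocal classes, m+ br vi and m br+ vi+, are the parental types, so the F1 was m+ br vi / m br+ vi+.
The two rarest classes, m+ br+ vi and m br vi+, are the double crossovers. Comparing them with the parentals, only the br allele has switched, so br is the middle locus and the order is m – br – vi.

br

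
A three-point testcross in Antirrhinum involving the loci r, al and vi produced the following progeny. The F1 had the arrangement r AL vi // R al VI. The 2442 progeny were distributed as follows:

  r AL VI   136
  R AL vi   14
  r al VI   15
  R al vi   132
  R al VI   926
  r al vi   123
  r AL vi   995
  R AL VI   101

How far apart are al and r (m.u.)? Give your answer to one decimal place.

The two rarest classes, R AL vi and r al VI, are the double crossovers. Comparing them with the parentals, only the r allele has switched, so r is the middle locus and the order is vi – r – al.
Crossovers in the r–al interval produce the single-crossover classes r al vi and R AL VI (123 + 101 = 224) plus the double crossovers (29).
RF(r–al) = (224 + 29) / 2442 = 253/2442 = 0.1036 → 10.4 m.u.

10.4 m.u.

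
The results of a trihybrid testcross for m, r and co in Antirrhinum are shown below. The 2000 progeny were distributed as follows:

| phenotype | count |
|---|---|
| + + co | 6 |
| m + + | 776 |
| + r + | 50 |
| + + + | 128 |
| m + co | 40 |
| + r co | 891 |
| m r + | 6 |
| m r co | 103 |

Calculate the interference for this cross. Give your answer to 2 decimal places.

0.03

The two most frequent reciprocal classes, + r co and m + +, are the parental types, so the F1 was + r co / m + +.
The two rarest classes, + + co and m r +, are the double crossovers. Comparing them with the parentals, only the r allele has switched, so r is the middle locus and the order is m – r – co.
m–r: (231 + 12)/2000 = 0.1215; r–co: (90 + 12)/2000 = 0.0510.
Expected DCO frequency = 0.1215 × 0.0510 ≈ 0.00620; observed = 12/2000 ≈ 0.00600.
Coefficient of coincidence = 0.00600/0.00620 ≈ 0.97; interference = 1 − 0.97 = 0.03.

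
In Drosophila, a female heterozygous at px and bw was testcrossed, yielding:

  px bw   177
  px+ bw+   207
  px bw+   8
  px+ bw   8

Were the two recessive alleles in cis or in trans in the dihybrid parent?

The two most frequent classes are px+ bw+ (207) and px bw (177); these are the parental (non-recombinant) types.
So the F1 carried px+ bw+ on one chromosome and px bw on the other — the recessive alleles are on the same chromosome (cis / coupling).

cis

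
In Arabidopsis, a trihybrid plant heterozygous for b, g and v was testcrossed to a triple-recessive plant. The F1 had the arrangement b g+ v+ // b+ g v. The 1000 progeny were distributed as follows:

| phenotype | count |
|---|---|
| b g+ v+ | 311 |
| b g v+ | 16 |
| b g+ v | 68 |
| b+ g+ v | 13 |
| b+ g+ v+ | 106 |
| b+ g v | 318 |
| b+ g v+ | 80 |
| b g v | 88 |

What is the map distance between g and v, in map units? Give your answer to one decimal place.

17.7 map units

The two rarest classes, b g v+ and b+ g+ v, are the double crossovers. Comparing them with the parentals, only the g allele has switched, so g is the middle locus and the order is b – g – v.
Crossovers in the g–v interval produce the single-crossover classes b g+ v and b+ g v+ (68 + 80 = 148) plus the double crossovers (29).
RF(g–v) = (148 + 29) / 1000 = 177/1000 = 0.1770 → 17.7 map units.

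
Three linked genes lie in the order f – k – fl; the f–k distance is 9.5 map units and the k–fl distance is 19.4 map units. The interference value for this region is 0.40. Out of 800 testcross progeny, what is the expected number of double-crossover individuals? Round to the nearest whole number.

Map distances give recombination frequencies of 0.095 and 0.194 for the two intervals.
With interference 0.40 (so coincidence = 0.60), expected double-crossover frequency = 0.095 × 0.194 × 0.60 = 0.01106.
Expected number = 0.01106 × 800 = 8.85 ≈ 9.

9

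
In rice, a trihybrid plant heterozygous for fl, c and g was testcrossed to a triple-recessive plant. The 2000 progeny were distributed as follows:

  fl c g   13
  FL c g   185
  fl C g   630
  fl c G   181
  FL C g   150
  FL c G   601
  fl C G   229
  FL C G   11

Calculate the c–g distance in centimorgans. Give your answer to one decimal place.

21.9 centimorgans

The two most frequent reciprocal classes, FL c G and fl C g, are the parental types, so the F1 was FL c G / fl C g.
The two rarest classes, FL C G and fl c g, are the double crossovers. Comparing them with the parentals, only the c allele has switched, so c is the middle locus and the order is fl – c – g.
Crossovers in the c–g interval produce the single-crossover classes FL c g and fl C G (185 + 229 = 414) plus the double crossovers (24).
RF(c–g) = (414 + 24) / 2000 = 438/2000 = 0.2190 → 21.9 centimorgans.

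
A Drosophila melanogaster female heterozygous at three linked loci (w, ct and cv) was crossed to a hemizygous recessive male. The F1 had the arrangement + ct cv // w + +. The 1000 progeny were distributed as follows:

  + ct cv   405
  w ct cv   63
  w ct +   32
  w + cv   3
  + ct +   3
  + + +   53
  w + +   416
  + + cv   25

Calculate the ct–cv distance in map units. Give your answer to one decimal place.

6.3 map units

The two rarest classes, + ct + and w + cv, are the double crossovers. Comparing them with the parentals, only the cv allele has switched, so cv is the middle locus and the order is ct – cv – w.
Crossovers in the ct–cv interval produce the single-crossover classes + + cv and w ct + (25 + 32 = 57) plus the double crossovers (6).
RF(ct–cv) = (57 + 6) / 1000 = 63/1000 = 0.0630 → 6.3 map units.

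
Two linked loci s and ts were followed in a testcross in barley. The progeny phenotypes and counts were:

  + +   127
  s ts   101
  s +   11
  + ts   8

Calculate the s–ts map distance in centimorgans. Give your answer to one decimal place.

The two most frequent classes, + + (127) and s ts (101), are the parental types, so the F1 was + + / s ts.
The recombinant classes are + ts and s +: 8 + 11 = 19.
Recombination frequency = 19/247 = 0.0769 ≈ 7.7%, i.e. 7.7 centimorgans.

7.7 centimorgans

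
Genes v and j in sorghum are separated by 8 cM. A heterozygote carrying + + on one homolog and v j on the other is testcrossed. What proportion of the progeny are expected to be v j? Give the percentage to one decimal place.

A map distance of 8 cM corresponds to a recombination frequency of 0.080.
The F1 is + + / v j, so v j is a parental gamete class with expected frequency (1 − r)/2 = 0.920/2 = 0.4600.
That is 0.4600 = 46.0% of the progeny.

46.0%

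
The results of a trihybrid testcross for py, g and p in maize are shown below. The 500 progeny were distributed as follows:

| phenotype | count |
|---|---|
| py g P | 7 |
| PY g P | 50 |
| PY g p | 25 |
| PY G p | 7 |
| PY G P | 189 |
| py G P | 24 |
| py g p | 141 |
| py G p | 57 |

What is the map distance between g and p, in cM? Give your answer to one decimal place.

24.2 cM

The two most frequent reciprocal classes, py g p and PY G P, are the parental types, so the F1 was py g p / PY G P.
The two rarest classes, py g P and PY G p, are the double crossovers. Comparing them with the parentals, only the p allele has switched, so p is the middle locus and the order is py – p – g.
Crossovers in the p–g interval produce the single-crossover classes py G p and PY g P (57 + 50 = 107) plus the double crossovers (14).
RF(p–g) = (107 + 14) / 500 = 121/500 = 0.2420 → 24.2 cM.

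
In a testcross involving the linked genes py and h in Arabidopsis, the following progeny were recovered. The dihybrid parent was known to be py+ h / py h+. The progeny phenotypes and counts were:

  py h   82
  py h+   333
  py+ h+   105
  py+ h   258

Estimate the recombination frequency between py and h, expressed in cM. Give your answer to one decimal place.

24.0 cM

The recombinant classes are py+ h+ and py h: 105 + 82 = 187.
Recombination frequency = 187/778 = 0.2404 ≈ 24.0%, i.e. 24.0 cM.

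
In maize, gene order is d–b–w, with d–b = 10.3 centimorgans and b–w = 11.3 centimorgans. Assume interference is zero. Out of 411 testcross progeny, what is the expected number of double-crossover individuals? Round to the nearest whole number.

5

Map distances give recombination frequencies of 0.103 and 0.113 for the two intervals.
With no interference, expected double-crossover frequency = 0.103 × 0.113 = 0.01164.
Expected number = 0.01164 × 411 = 4.78 ≈ 5.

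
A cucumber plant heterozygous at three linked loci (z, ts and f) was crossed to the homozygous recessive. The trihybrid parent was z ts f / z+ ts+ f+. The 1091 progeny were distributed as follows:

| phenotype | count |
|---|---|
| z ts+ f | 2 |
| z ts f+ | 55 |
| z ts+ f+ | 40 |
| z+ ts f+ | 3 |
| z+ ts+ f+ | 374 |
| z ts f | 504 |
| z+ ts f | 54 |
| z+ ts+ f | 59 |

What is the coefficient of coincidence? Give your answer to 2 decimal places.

The two rarest classes, z ts+ f and z+ ts f+, are the double crossovers. Comparing them with the parentals, only the ts allele has switched, so ts is the middle locus and the order is f – ts – z.
f–ts: (114 + 5)/1091 = 0.1091; ts–z: (94 + 5)/1091 = 0.0907.
Expected DCO frequency = 0.1091 × 0.0907 ≈ 0.00990; observed = 5/1091 ≈ 0.00458.
Coefficient of coincidence = 0.00458/0.00990 ≈ 0.46.

0.46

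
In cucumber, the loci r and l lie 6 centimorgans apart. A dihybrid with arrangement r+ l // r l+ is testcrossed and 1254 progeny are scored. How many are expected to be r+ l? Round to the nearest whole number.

589

A map distance of 6 centimorgans corresponds to a recombination frequency of 0.060.
The F1 is r+ l / r l+, so r+ l is a parental gamete class with expected frequency (1 − r)/2 = 0.940/2 = 0.4700.
Expected number = 0.4700 × 1254 = 589.38 ≈ 589.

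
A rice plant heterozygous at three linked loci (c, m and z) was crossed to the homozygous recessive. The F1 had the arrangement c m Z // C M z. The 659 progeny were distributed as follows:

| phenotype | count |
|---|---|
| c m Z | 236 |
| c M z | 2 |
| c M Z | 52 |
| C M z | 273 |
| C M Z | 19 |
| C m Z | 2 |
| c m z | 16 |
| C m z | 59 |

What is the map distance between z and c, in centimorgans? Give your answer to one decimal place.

The two rarest classes, C m Z and c M z, are the double crossovers. Comparing them with the parentals, only the c allele has switched, so c is the middle locus and the order is m – c – z.
Crossovers in the c–z interval produce the single-crossover classes c m z and C M Z (16 + 19 = 35) plus the double crossovers (4).
RF(c–z) = (35 + 4) / 659 = 39/659 = 0.0592 → 5.9 centimorgans.

5.9 centimorgans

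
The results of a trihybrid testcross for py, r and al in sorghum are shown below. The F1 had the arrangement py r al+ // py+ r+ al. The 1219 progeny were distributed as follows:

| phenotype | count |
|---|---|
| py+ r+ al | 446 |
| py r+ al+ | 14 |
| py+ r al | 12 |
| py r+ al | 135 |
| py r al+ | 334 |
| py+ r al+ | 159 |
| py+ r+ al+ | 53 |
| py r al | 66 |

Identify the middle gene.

The two rarest classes, py r+ al+ and py+ r al, are the double crossovers. Comparing them with the parentals, only the r allele has switched, so r is the middle locus and the order is py – r – al.

r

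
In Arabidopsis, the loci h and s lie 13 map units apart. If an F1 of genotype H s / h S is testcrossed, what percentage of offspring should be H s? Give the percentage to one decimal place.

43.5%

A map distance of 13 map units corresponds to a recombination frequency of 0.130.
The F1 is H s / h S, so H s is a parental gamete class with expected frequency (1 − r)/2 = 0.870/2 = 0.4350.
That is 0.4350 = 43.5% of the progeny.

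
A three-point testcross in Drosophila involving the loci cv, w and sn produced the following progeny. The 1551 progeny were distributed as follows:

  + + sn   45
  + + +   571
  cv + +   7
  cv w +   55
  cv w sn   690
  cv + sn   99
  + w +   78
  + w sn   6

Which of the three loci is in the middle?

cv

The two most frequent reciprocal classes, cv w sn and + + +, are the parental types, so the F1 was cv w sn / + + +.
The two rarest classes, + w sn and cv + +, are the double crossovers. Comparing them with the parentals, only the cv allele has switched, so cv is the middle locus and the order is w – cv – sn.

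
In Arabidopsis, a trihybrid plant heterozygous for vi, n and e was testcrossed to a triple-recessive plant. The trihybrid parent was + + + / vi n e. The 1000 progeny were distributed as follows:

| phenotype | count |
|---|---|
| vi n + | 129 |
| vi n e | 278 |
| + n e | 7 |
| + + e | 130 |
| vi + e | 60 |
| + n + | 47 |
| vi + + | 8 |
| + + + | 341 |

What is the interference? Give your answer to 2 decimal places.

The two rarest classes, vi + + and + n e, are the double crossovers. Comparing them with the parentals, only the vi allele has switched, so vi is the middle locus and the order is n – vi – e.
n–vi: (107 + 15)/1000 = 0.1220; vi–e: (259 + 15)/1000 = 0.2740.
Expected DCO frequency = 0.1220 × 0.2740 ≈ 0.03343; observed = 15/1000 ≈ 0.01500.
Coefficient of coincidence = 0.01500/0.03343 ≈ 0.45; interference = 1 − 0.45 = 0.55.

0.55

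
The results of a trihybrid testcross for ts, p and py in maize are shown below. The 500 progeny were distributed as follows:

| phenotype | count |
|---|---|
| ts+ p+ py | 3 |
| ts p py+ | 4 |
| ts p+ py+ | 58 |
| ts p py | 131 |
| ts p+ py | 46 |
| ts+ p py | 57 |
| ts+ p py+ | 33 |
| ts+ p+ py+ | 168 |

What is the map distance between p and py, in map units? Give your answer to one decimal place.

17.2 map units

The two most frequent reciprocal classes, ts p py and ts+ p+ py+, are the parental types, so the F1 was ts p py / ts+ p+ py+.
The two rarest classes, ts p py+ and ts+ p+ py, are the double crossovers. Comparing them with the parentals, only the py allele has switched, so py is the middle locus and the order is ts – py – p.
Crossovers in the py–p interval produce the single-crossover classes ts p+ py and ts+ p py+ (46 + 33 = 79) plus the double crossovers (7).
RF(py–p) = (79 + 7) / 500 = 86/500 = 0.1720 → 17.2 map units.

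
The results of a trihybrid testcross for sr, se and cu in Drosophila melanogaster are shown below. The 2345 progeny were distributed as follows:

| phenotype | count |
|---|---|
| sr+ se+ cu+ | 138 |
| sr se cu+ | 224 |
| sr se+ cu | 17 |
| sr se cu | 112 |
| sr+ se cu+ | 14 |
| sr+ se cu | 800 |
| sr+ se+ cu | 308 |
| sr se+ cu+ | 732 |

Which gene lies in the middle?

The two most frequent reciprocal classes, sr se+ cu+ and sr+ se cu, are the parental types, so the F1 was sr se+ cu+ / sr+ se cu.
The two rarest classes, sr se+ cu and sr+ se cu+, are the double crossovers. Comparing them with the parentals, only the cu allele has switched, so cu is the middle locus and the order is sr – cu – se.

cu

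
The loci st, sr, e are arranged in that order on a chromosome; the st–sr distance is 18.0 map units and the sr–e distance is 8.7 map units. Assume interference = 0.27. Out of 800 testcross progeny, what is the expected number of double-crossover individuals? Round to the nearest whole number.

Map distances give recombination frequencies of 0.180 and 0.087 for the two intervals.
With interference 0.27 (so coincidence = 0.73), expected double-crossover frequency = 0.180 × 0.087 × 0.73 = 0.01143.
Expected number = 0.01143 × 800 = 9.15 ≈ 9.

9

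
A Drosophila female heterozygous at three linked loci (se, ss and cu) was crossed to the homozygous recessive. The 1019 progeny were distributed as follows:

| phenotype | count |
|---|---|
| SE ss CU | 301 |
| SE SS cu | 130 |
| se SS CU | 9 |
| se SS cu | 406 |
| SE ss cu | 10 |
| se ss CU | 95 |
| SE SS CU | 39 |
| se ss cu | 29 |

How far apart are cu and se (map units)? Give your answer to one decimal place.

The two most frequent reciprocal classes, SE ss CU and se SS cu, are the parental types, so the F1 was SE ss CU / se SS cu.
The two rarest classes, SE ss cu and se SS CU, are the double crossovers. Comparing them with the parentals, only the cu allele has switched, so cu is the middle locus and the order is se – cu – ss.
Crossovers in the se–cu interval produce the single-crossover classes se ss CU and SE SS cu (95 + 130 = 225) plus the double crossovers (19).
RF(se–cu) = (225 + 19) / 1019 = 244/1019 = 0.2395 → 23.9 map units.

23.9 map units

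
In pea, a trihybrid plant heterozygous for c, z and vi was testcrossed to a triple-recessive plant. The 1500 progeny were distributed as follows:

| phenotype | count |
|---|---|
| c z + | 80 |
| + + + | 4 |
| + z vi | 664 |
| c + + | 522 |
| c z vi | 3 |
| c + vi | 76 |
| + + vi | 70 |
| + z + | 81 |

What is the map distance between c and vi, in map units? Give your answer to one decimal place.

10.9 map units

The two most frequent reciprocal classes, + z vi and c + +, are the parental types, so the F1 was + z vi / c + +.
The two rarest classes, c z vi and + + +, are the double crossovers. Comparing them with the parentals, only the c allele has switched, so c is the middle locus and the order is z – c – vi.
Crossovers in the c–vi interval produce the single-crossover classes + z + and c + vi (81 + 76 = 157) plus the double crossovers (7).
RF(c–vi) = (157 + 7) / 1500 = 164/1500 = 0.1093 → 10.9 map units.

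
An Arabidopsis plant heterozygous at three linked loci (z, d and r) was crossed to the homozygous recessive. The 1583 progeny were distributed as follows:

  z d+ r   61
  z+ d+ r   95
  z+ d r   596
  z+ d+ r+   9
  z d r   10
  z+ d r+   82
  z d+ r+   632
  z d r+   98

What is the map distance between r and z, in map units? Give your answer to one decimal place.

The two most frequent reciprocal classes, z d+ r+ and z+ d r, are the parental types, so the F1 was z d+ r+ / z+ d r.
The two rarest classes, z+ d+ r+ and z d r, are the double crossovers. Comparing them with the parentals, only the z allele has switched, so z is the middle locus and the order is r – z – d.
Crossovers in the r–z interval produce the single-crossover classes z d+ r and z+ d r+ (61 + 82 = 143) plus the double crossovers (19).
RF(r–z) = (143 + 19) / 1583 = 162/1583 = 0.1023 → 10.2 map units.

10.2 map units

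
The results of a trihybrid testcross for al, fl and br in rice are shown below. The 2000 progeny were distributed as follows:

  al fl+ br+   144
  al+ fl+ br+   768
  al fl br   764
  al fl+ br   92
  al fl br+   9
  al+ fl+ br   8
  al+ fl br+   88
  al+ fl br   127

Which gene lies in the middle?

The two most frequent reciprocal classes, al fl br and al+ fl+ br+, are the parental types, so the F1 was al fl br / al+ fl+ br+.
The two rarest classes, al fl br+ and al+ fl+ br, are the double crossovers. Comparing them with the parentals, only the br allele has switched, so br is the middle locus and the order is al – br – fl.

br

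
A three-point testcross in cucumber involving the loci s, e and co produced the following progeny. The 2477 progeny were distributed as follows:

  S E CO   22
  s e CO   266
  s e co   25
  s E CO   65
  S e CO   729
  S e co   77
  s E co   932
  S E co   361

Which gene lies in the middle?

The two most frequent reciprocal classes, s E co and S e CO, are the parental types, so the F1 was s E co / S e CO.
The two rarest classes, s e co and S E CO, are the double crossovers. Comparing them with the parentals, only the e allele has switched, so e is the middle locus and the order is co – e – s.

e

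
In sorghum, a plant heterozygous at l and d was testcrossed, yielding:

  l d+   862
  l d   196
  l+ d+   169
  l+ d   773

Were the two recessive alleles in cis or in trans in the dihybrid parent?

trans

The two most frequent classes are l+ d (773) and l d+ (862); these are the parental (non-recombinant) types.
So the F1 carried l+ d on one chromosome and l d+ on the other — the recessive alleles are on opposite chromosomes (trans / repulsion).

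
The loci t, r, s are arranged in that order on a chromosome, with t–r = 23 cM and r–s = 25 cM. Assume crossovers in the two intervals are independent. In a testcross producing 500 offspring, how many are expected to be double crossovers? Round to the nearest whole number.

29

Map distances give recombination frequencies of 0.230 and 0.250 for the two intervals.
With no interference, expected double-crossover frequency = 0.230 × 0.250 = 0.05750.
Expected number = 0.05750 × 500 = 28.75 ≈ 29.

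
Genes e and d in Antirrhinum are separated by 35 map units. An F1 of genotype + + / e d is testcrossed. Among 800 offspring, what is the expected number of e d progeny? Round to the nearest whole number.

A map distance of 35 map units corresponds to a recombination frequency of 0.350.
The F1 is + + / e d, so e d is a parental gamete class with expected frequency (1 − r)/2 = 0.650/2 = 0.3250.
Expected number = 0.3250 × 800 = 260.00 ≈ 260.

260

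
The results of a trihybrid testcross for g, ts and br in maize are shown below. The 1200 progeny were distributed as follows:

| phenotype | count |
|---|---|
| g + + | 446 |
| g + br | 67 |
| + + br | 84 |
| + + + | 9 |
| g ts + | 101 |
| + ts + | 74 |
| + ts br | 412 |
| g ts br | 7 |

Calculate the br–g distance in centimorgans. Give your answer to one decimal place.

13.1 centimorgans

The two most frequent reciprocal classes, + ts br and g + +, are the parental types, so the F1 was + ts br / g + +.
The two rarest classes, g ts br and + + +, are the double crossovers. Comparing them with the parentals, only the g allele has switched, so g is the middle locus and the order is ts – g – br.
Crossovers in the g–br interval produce the single-crossover classes + ts + and g + br (74 + 67 = 141) plus the double crossovers (16).
RF(g–br) = (141 + 16) / 1200 = 157/1200 = 0.1308 → 13.1 centimorgans.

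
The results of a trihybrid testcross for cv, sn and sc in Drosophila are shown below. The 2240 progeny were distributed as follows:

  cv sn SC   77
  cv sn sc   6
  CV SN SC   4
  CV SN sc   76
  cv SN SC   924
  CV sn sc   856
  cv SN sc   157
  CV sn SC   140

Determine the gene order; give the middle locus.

cv

The two most frequent reciprocal classes, cv SN SC and CV sn sc, are the parental types, so the F1 was cv SN SC / CV sn sc.
The two rarest classes, CV SN SC and cv sn sc, are the double crossovers. Comparing them with the parentals, only the cv allele has switched, so cv is the middle locus and the order is sc – cv – sn.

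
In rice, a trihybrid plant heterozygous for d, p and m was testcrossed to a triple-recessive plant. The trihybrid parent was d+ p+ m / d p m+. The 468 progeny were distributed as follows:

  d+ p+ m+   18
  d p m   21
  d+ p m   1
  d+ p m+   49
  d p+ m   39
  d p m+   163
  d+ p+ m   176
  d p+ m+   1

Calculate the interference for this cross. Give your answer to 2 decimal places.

The two rarest classes, d+ p m and d p+ m+, are the double crossovers. Comparing them with the parentals, only the p allele has switched, so p is the middle locus and the order is d – p – m.
d–p: (88 + 2)/468 = 0.1923; p–m: (39 + 2)/468 = 0.0876.
Expected DCO frequency = 0.1923 × 0.0876 ≈ 0.01685; observed = 2/468 ≈ 0.00427.
Coefficient of coincidence = 0.00427/0.01685 ≈ 0.25; interference = 1 − 0.25 = 0.75.

0.75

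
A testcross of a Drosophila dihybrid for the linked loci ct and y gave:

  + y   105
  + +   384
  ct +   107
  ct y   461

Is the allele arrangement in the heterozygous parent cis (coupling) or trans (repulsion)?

The two most frequent classes are + + (384) and ct y (461); these are the parental (non-recombinant) types.
So the F1 carried + + on one chromosome and ct y on the other — the recessive alleles are on the same chromosome (cis / coupling).

cis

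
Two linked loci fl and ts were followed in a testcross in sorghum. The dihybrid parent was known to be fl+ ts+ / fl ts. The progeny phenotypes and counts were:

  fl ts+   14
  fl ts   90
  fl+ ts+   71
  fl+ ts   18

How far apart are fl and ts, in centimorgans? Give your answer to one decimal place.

The recombinant classes are fl+ ts and fl ts+: 18 + 14 = 32.
Recombination frequency = 32/193 = 0.1658 ≈ 16.6%, i.e. 16.6 centimorgans.

16.6 centimorgans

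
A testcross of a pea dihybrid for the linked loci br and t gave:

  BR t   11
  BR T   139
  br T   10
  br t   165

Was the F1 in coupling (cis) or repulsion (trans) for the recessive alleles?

The two most frequent classes are BR T (139) and br t (165); these are the parental (non-recombinant) types.
So the F1 carried BR T on one chromosome and br t on the other — the recessive alleles are on the same chromosome (cis / coupling).

cis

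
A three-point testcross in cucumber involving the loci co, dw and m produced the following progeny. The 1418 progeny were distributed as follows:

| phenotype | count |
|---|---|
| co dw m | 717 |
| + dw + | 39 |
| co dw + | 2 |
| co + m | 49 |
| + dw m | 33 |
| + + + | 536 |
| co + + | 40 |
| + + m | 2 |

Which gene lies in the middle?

m

The two most frequent reciprocal classes, + + + and co dw m, are the parental types, so the F1 was + + + / co dw m.
The two rarest classes, + + m and co dw +, are the double crossovers. Comparing them with the parentals, only the m allele has switched, so m is the middle locus and the order is co – m – dw.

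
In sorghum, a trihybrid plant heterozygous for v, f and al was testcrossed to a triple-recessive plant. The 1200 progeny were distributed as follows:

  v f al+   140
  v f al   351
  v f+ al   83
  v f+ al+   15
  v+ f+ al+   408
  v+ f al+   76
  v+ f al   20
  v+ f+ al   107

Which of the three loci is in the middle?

v

The two most frequent reciprocal classes, v+ f+ al+ and v f al, are the parental types, so the F1 was v+ f+ al+ / v f al.
The two rarest classes, v f+ al+ and v+ f al, are the double crossovers. Comparing them with the parentals, only the v allele has switched, so v is the middle locus and the order is al – v – f.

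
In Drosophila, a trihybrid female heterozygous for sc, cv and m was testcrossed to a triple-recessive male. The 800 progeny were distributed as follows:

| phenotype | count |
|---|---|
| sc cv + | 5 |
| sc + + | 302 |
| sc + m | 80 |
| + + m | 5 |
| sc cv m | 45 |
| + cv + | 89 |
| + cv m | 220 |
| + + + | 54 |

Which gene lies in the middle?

The two most frequent reciprocal classes, sc + + and + cv m, are the parental types, so the F1 was sc + + / + cv m.
The two rarest classes, sc cv + and + + m, are the double crossovers. Comparing them with the parentals, only the cv allele has switched, so cv is the middle locus and the order is sc – cv – m.

cv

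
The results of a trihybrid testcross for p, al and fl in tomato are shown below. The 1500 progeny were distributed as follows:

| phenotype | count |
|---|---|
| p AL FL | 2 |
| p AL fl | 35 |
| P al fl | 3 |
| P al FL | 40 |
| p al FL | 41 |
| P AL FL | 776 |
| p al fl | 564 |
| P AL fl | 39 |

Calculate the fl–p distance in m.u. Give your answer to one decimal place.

The two most frequent reciprocal classes, P AL FL and p al fl, are the parental types, so the F1 was P AL FL / p al fl.
The two rarest classes, p AL FL and P al fl, are the double crossovers. Comparing them with the parentals, only the p allele has switched, so p is the middle locus and the order is al – p – fl.
Crossovers in the p–fl interval produce the single-crossover classes P AL fl and p al FL (39 + 41 = 80) plus the double crossovers (5).
RF(p–fl) = (80 + 5) / 1500 = 85/1500 = 0.0567 → 5.7 m.u.

5.7 m.u.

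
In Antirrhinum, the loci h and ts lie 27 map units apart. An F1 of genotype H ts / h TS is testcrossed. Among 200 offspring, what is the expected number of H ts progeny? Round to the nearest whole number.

73

A map distance of 27 map units corresponds to a recombination frequency of 0.270.
The F1 is H ts / h TS, so H ts is a parental gamete class with expected frequency (1 − r)/2 = 0.730/2 = 0.3650.
Expected number = 0.3650 × 200 = 73.00 ≈ 73.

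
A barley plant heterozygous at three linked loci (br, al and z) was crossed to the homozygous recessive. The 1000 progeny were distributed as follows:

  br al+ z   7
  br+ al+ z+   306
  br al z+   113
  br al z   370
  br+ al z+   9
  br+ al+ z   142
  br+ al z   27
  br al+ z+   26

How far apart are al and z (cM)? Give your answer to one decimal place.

27.1 cM

The two most frequent reciprocal classes, br al z and br+ al+ z+, are the parental types, so the F1 was br al z / br+ al+ z+.
The two rarest classes, br al+ z and br+ al z+, are the double crossovers. Comparing them with the parentals, only the al allele has switched, so al is the middle locus and the order is z – al – br.
Crossovers in the z–al interval produce the single-crossover classes br al z+ and br+ al+ z (113 + 142 = 255) plus the double crossovers (16).
RF(z–al) = (255 + 16) / 1000 = 271/1000 = 0.2710 → 27.1 cM.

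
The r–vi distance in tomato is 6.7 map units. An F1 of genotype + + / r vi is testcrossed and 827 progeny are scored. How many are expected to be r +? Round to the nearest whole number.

28

A map distance of 6.7 map units corresponds to a recombination frequency of 0.067.
The F1 is + + / r vi, so r + is a recombinant gamete class with expected frequency r/2 = 0.067/2 = 0.0335.
Expected number = 0.0335 × 827 = 27.70 ≈ 28.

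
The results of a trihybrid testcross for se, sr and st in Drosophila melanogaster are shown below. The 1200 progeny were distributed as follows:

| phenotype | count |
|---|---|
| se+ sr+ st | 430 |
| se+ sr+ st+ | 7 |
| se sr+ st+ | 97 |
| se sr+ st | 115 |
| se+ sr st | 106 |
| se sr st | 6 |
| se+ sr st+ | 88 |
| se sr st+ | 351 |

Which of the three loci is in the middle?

st

The two most frequent reciprocal classes, se sr st+ and se+ sr+ st, are the parental types, so the F1 was se sr st+ / se+ sr+ st.
The two rarest classes, se sr st and se+ sr+ st+, are the double crossovers. Comparing them with the parentals, only the st allele has switched, so st is the middle locus and the order is sr – st – se.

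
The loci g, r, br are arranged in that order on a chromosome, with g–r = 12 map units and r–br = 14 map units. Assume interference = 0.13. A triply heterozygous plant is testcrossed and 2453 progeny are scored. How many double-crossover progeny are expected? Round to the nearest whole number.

Map distances give recombination frequencies of 0.120 and 0.140 for the two intervals.
With interference 0.13 (so coincidence = 0.87), expected double-crossover frequency = 0.120 × 0.140 × 0.87 = 0.01462.
Expected number = 0.01462 × 2453 = 35.85 ≈ 36.

36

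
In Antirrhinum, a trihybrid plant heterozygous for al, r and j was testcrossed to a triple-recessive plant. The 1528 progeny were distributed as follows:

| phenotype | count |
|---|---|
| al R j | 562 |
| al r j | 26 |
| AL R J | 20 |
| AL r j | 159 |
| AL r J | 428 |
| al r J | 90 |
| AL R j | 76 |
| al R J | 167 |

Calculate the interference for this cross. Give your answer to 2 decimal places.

The two most frequent reciprocal classes, al R j and AL r J, are the parental types, so the F1 was al R j / AL r J.
The two rarest classes, al r j and AL R J, are the double crossovers. Comparing them with the parentals, only the r allele has switched, so r is the middle locus and the order is al – r – j.
al–r: (166 + 46)/1528 = 0.1387; r–j: (326 + 46)/1528 = 0.2435.
Expected DCO frequency = 0.1387 × 0.2435 ≈ 0.03377; observed = 46/1528 ≈ 0.03010.
Coefficient of coincidence = 0.03010/0.03377 ≈ 0.89; interference = 1 − 0.89 = 0.11.

0.11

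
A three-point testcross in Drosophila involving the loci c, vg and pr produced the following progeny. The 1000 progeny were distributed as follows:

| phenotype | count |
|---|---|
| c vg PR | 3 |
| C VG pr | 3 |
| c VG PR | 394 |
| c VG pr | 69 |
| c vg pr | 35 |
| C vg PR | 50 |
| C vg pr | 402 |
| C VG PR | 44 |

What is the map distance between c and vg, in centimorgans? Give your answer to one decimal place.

The two most frequent reciprocal classes, C vg pr and c VG PR, are the parental types, so the F1 was C vg pr / c VG PR.
The two rarest classes, C VG pr and c vg PR, are the double crossovers. Comparing them with the parentals, only the vg allele has switched, so vg is the middle locus and the order is pr – vg – c.
Crossovers in the vg–c interval produce the single-crossover classes c vg pr and C VG PR (35 + 44 = 79) plus the double crossovers (6).
RF(vg–c) = (79 + 6) / 1000 = 85/1000 = 0.0850 → 8.5 centimorgans.

8.5 centimorgans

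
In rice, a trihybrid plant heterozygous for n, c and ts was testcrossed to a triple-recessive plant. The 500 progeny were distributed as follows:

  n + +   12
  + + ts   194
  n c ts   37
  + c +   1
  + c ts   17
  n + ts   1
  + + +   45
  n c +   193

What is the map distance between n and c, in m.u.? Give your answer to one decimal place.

6.2 m.u.

The two most frequent reciprocal classes, n c + and + + ts, are the parental types, so the F1 was n c + / + + ts.
The two rarest classes, + c + and n + ts, are the double crossovers. Comparing them with the parentals, only the n allele has switched, so n is the middle locus and the order is c – n – ts.
Crossovers in the c–n interval produce the single-crossover classes n + + and + c ts (12 + 17 = 29) plus the double crossovers (2).
RF(c–n) = (29 + 2) / 500 = 31/500 = 0.0620 → 6.2 m.u.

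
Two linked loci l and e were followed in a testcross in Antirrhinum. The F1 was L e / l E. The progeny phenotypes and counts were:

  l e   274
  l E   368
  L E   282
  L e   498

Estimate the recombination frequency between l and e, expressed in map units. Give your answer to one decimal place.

The recombinant classes are L E and l e: 282 + 274 = 556.
Recombination frequency = 556/1422 = 0.3910 ≈ 39.1%, i.e. 39.1 map units.

39.1 map units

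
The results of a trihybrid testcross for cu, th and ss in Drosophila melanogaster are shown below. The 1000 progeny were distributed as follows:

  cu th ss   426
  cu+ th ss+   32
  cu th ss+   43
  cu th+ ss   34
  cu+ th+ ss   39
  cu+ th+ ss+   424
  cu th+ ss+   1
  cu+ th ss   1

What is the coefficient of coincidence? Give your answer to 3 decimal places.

0.350

The two most frequent reciprocal classes, cu+ th+ ss+ and cu th ss, are the parental types, so the F1 was cu+ th+ ss+ / cu th ss.
The two rarest classes, cu th+ ss+ and cu+ th ss, are the double crossovers. Comparing them with the parentals, only the cu allele has switched, so cu is the middle locus and the order is ss – cu – th.
ss–cu: (82 + 2)/1000 = 0.0840; cu–th: (66 + 2)/1000 = 0.0680.
Expected DCO frequency = 0.0840 × 0.0680 ≈ 0.00571; observed = 2/1000 ≈ 0.00200.
Coefficient of coincidence = 0.00200/0.00571 ≈ 0.350.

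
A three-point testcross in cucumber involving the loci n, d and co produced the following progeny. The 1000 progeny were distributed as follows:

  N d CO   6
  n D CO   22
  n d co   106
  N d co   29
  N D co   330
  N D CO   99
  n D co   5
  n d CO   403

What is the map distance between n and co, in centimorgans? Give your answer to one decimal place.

The two most frequent reciprocal classes, N D co and n d CO, are the parental types, so the F1 was N D co / n d CO.
The two rarest classes, n D co and N d CO, are the double crossovers. Comparing them with the parentals, only the n allele has switched, so n is the middle locus and the order is co – n – d.
Crossovers in the co–n interval produce the single-crossover classes N D CO and n d co (99 + 106 = 205) plus the double crossovers (11).
RF(co–n) = (205 + 11) / 1000 = 216/1000 = 0.2160 → 21.6 centimorgans.

21.6 centimorgans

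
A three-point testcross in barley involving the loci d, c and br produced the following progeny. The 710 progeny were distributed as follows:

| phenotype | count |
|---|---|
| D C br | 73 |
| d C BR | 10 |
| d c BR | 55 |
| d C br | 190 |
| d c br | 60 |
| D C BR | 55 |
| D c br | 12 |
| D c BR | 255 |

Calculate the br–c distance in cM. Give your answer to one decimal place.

The two most frequent reciprocal classes, D c BR and d C br, are the parental types, so the F1 was D c BR / d C br.
The two rarest classes, D c br and d C BR, are the double crossovers. Comparing them with the parentals, only the br allele has switched, so br is the middle locus and the order is c – br – d.
Crossovers in the c–br interval produce the single-crossover classes D C BR and d c br (55 + 60 = 115) plus the double crossovers (22).
RF(c–br) = (115 + 22) / 710 = 137/710 = 0.1930 → 19.3 cM.

19.3 cM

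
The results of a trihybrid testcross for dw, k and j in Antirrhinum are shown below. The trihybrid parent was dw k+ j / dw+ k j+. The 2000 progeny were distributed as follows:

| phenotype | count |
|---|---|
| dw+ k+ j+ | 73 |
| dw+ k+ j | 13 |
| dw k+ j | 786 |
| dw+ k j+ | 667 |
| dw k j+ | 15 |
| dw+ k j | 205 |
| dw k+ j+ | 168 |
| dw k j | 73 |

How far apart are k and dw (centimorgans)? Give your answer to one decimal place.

The two rarest classes, dw+ k+ j and dw k j+, are the double crossovers. Comparing them with the parentals, only the dw allele has switched, so dw is the middle locus and the order is k – dw – j.
Crossovers in the k–dw interval produce the single-crossover classes dw k j and dw+ k+ j+ (73 + 73 = 146) plus the double crossovers (28).
RF(k–dw) = (146 + 28) / 2000 = 174/2000 = 0.0870 → 8.7 centimorgans.

8.7 centimorgans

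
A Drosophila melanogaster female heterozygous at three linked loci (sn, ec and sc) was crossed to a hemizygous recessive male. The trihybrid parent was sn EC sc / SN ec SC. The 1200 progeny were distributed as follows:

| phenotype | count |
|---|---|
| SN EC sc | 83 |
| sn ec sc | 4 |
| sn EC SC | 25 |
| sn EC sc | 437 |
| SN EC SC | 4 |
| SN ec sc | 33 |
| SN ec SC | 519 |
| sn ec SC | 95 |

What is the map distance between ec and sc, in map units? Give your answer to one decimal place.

5.5 map units

The two rarest classes, sn ec sc and SN EC SC, are the double crossovers. Comparing them with the parentals, only the ec allele has switched, so ec is the middle locus and the order is sn – ec – sc.
Crossovers in the ec–sc interval produce the single-crossover classes sn EC SC and SN ec sc (25 + 33 = 58) plus the double crossovers (8).
RF(ec–sc) = (58 + 8) / 1200 = 66/1200 = 0.0550 → 5.5 map units.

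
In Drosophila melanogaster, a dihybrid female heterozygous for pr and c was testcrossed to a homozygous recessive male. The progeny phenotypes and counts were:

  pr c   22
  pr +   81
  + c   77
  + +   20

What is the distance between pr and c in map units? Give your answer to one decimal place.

The two most frequent classes, + c (77) and pr + (81), are the parental types, so the F1 was + c / pr +.
The recombinant classes are + + and pr c: 20 + 22 = 42.
Recombination frequency = 42/200 = 0.2100 ≈ 21.0%, i.e. 21.0 map units.

21.0 map units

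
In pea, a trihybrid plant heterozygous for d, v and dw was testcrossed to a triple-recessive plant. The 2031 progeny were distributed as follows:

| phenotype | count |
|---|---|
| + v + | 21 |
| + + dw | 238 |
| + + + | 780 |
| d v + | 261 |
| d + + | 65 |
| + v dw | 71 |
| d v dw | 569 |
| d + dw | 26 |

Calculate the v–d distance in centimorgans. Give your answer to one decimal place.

9.0 centimorgans

The two most frequent reciprocal classes, d v dw and + + +, are the parental types, so the F1 was d v dw / + + +.
The two rarest classes, d + dw and + v +, are the double crossovers. Comparing them with the parentals, only the v allele has switched, so v is the middle locus and the order is dw – v – d.
Crossovers in the v–d interval produce the single-crossover classes + v dw and d + + (71 + 65 = 136) plus the double crossovers (47).
RF(v–d) = (136 + 47) / 2031 = 183/2031 = 0.0901 → 9.0 centimorgans.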